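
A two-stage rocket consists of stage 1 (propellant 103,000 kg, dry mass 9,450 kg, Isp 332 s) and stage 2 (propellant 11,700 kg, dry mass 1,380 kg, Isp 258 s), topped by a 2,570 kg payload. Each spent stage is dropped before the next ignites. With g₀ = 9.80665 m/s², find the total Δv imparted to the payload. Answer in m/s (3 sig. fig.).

Δv ≈ 8790 m/s

Ignition mass of stage 1 = 103,000+9,450 + 11,700+1,380 + 2,570 = 128,100 kg.
Stage 1: m₀ = 128,100 kg, m_f = 128,100 − 103,000 = 25,100 kg; Δv = 332×9.80665×ln(5.104) = 3255.8×1.6299 ≈ 5307 m/s.
Stage 2: m₀ = 15,650 kg, m_f = 15,650 − 11,700 = 3,950 kg; Δv = 258×9.80665×ln(3.962) = 2530.1×1.3768 ≈ 3483 m/s.
Total Δv = 5307 + 3483 = 8790 m/s.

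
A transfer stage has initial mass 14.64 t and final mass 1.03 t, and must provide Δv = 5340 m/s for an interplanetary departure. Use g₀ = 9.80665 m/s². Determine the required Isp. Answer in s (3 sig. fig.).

Isp ≈ 205 s

ln(m₀/m_f) = ln(14640/1030) = ln(14.21) = 2.6542.
From the ideal rocket equation, v_e = Δv / ln(m₀/m_f) = 5340 / 2.6542 = 2011.9 m/s.
Isp = v_e / g₀ = 2011.9 / 9.80665 = 205.2 s.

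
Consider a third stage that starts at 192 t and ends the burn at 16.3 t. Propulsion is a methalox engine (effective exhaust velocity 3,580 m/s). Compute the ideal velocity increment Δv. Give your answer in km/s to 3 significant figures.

Δv ≈ 8.83 km/s

Δv = v_e · ln(m₀/m_f) = 3580.0 × ln(11.78) = 3580.0 × 2.4663 ≈ 8829.5 m/s.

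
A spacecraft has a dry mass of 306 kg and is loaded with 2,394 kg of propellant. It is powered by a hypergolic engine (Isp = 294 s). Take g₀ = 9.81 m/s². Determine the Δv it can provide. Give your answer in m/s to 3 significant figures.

Δv ≈ 6280 m/s

v_e = Isp · g₀ = 294 × 9.81 = 2884.1 m/s.
m₀ = m_dry + m_prop = 306 + 2,394 = 2,700 kg.
From the ideal rocket equation, Δv = v_e · ln(m₀/m_f) = 2884.1 × ln(8.824) = 2884.1 × 2.1774 ≈ 6280.0 m/s.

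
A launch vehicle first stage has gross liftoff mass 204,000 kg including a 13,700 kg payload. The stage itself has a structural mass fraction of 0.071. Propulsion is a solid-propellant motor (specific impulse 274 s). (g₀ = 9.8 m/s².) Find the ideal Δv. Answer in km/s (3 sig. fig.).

Δv ≈ 5.41 km/s

Stage wet mass = m₀ − payload = 204,000 − 13,700 = 190,300 kg.
Stage dry mass = ε × stage wet mass = 0.071 × 190,300 = 13,511.3 kg.
Burnout mass m_f = stage dry + payload = 13,511.3 + 13,700 = 27,211.3 kg.
v_e = Isp · g₀ = 274 × 9.8 = 2685.2 m/s.
Δv = v_e · ln(204,000/27,211.3) = 2685.2 × ln(7.497) = 2685.2 × 2.0145 ≈ 5409 m/s.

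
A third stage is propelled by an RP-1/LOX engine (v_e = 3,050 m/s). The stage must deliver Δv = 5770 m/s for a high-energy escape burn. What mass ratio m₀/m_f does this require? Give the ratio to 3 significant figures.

mass ratio ≈ 6.63

m₀/m_f = exp(Δv / v_e) = exp(5770 / 3050.0) = exp(1.8918) = 6.6313.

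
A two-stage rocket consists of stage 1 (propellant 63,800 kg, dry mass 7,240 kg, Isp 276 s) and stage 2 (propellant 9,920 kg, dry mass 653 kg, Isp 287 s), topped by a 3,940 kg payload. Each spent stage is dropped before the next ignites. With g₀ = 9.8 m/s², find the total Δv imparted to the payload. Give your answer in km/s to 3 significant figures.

Ignition mass of stage 1 = 63,800+7,240 + 9,920+653 + 3,940 = 85,553 kg.
Stage 1: m₀ = 85,553 kg, m_f = 85,553 − 63,800 = 21,753 kg; Δv = 276×9.8×ln(3.933) = 2704.8×1.3694 ≈ 3704 m/s.
Stage 2: m₀ = 14,513 kg, m_f = 14,513 − 9,920 = 4,593 kg; Δv = 287×9.8×ln(3.16) = 2812.6×1.1505 ≈ 3236 m/s.
Total Δv = 3704 + 3236 = 6940 m/s.

Δv ≈ 6.94 km/s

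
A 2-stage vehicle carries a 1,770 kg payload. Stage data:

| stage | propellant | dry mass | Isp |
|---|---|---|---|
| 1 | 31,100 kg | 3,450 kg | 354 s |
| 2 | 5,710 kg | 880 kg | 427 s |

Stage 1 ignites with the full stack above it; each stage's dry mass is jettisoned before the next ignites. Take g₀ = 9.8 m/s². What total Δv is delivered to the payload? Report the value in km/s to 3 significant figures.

Δv ≈ 9.28 km/s

Ignition mass of stage 1 = 31,100+3,450 + 5,710+880 + 1,770 = 42,910 kg.
Stage 1: m₀ = 42,910 kg, m_f = 42,910 − 31,100 = 11,810 kg; Δv = 354×9.8×ln(3.633) = 3469.2×1.2902 ≈ 4476 m/s.
Stage 2: m₀ = 8,360 kg, m_f = 8,360 − 5,710 = 2,650 kg; Δv = 427×9.8×ln(3.155) = 4184.6×1.1489 ≈ 4808 m/s.
Total Δv = 4476 + 4808 = 9284 m/s.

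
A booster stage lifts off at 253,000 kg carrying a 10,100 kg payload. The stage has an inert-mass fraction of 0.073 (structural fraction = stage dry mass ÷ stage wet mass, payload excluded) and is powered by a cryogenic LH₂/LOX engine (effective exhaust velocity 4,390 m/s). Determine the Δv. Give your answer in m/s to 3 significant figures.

Stage wet mass = m₀ − payload = 253,000 − 10,100 = 242,900 kg.
Stage dry mass = ε × stage wet mass = 0.073 × 242,900 = 17,731.7 kg.
Burnout mass m_f = stage dry + payload = 17,731.7 + 10,100 = 27,831.7 kg.
Δv = v_e · ln(253,000/27,831.7) = 4390.0 × ln(9.09) = 4390.0 × 2.2072 ≈ 9690 m/s.

Δv ≈ 9690 m/s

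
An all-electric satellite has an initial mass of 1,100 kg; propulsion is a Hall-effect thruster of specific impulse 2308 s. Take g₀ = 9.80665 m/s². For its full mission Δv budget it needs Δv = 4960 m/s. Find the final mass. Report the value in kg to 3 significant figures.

final mass ≈ 884 kg

v_e = Isp · g₀ = 2308 × 9.80665 = 22633.7 m/s.
Rocket equation: m₀/m_f = exp(Δv / v_e) = exp(4960 / 22633.7) = exp(0.2191) = 1.2450.
m_f = m₀ / 1.2450 = 1,100 / 1.2450 = 883.534 kg.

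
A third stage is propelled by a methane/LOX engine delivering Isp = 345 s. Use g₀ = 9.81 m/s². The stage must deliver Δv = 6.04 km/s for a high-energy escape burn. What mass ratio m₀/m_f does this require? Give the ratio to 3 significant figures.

v_e = Isp · g₀ = 345 × 9.81 = 3384.5 m/s.
From the ideal rocket equation, m₀/m_f = exp(Δv / v_e) = exp(6040 / 3384.5) = exp(1.7846) = 5.9574.

mass ratio ≈ 5.96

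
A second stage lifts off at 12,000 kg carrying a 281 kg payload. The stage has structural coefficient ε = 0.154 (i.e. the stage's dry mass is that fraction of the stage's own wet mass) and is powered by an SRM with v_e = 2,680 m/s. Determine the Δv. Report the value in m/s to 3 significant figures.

Stage wet mass = m₀ − payload = 12,000 − 281 = 11,719 kg.
Stage dry mass = ε × stage wet mass = 0.154 × 11,719 = 1,804.73 kg.
Burnout mass m_f = stage dry + payload = 1,804.73 + 281 = 2,085.73 kg.
Δv = v_e · ln(12,000/2,085.73) = 2680.0 × ln(5.753) = 2680.0 × 1.7498 ≈ 4689 m/s.

Δv ≈ 4690 m/s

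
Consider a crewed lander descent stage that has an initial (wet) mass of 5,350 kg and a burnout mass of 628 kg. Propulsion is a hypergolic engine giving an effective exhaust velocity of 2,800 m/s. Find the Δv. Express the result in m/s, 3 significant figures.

Δv = v_e · ln(m₀/m_f) = 2800.0 × ln(8.519) = 2800.0 × 2.1423 ≈ 5998.5 m/s.

Δv ≈ 6000 m/s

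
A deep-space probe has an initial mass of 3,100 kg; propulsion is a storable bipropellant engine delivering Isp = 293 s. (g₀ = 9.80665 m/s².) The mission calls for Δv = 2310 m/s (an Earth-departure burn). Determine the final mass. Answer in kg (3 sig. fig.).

v_e = Isp · g₀ = 293 × 9.80665 = 2873.3 m/s.
m₀/m_f = exp(Δv / v_e) = exp(2310 / 2873.3) = exp(0.8039) = 2.2343.
m_f = m₀ / 2.2343 = 3,100 / 2.2343 = 1,387.46 kg.

final mass ≈ 1390 kg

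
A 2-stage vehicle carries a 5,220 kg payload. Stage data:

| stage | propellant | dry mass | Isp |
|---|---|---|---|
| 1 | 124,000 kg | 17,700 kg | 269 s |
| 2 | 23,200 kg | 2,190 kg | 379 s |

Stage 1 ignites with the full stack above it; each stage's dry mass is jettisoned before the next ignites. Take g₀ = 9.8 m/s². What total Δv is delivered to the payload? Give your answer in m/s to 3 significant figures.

Δv ≈ 8620 m/s

Ignition mass of stage 1 = 124,000+17,700 + 23,200+2,190 + 5,220 = 172,310 kg.
Stage 1: m₀ = 172,310 kg, m_f = 172,310 − 124,000 = 48,310 kg; Δv = 269×9.8×ln(3.567) = 2636.2×1.2717 ≈ 3352 m/s.
Stage 2: m₀ = 30,610 kg, m_f = 30,610 − 23,200 = 7,410 kg; Δv = 379×9.8×ln(4.131) = 3714.2×1.4185 ≈ 5269 m/s.
Total Δv = 3352 + 5269 = 8621 m/s.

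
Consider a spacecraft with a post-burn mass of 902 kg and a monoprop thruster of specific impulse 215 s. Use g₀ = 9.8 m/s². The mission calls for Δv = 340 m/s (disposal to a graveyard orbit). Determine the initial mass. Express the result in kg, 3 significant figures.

initial mass ≈ 1060 kg

v_e = Isp · g₀ = 215 × 9.8 = 2107.0 m/s.
By the Tsiolkovsky rocket equation, m₀/m_f = exp(Δv / v_e) = exp(340 / 2107.0) = exp(0.1614) = 1.1751.
m₀ = m_f × 1.1751 = 902 × 1.1751 = 1,059.94 kg.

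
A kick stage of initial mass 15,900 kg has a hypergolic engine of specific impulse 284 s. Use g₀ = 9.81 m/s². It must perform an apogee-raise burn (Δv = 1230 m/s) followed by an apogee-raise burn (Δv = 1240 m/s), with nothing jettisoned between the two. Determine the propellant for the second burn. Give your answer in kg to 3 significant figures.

propellant for the second burn ≈ 3670 kg

v_e = Isp · g₀ = 284 × 9.81 = 2786.0 m/s.
After the first burn: m = 15900 × exp(−1230/2786.0) = 15900 × 0.64308 = 10,225 kg.
After the second burn: m = 10,225 × exp(−1240/2786.0) = 10,225 × 0.64078 = 6,551.98 kg.
Second-burn propellant = 10,225 − 6,551.98 = 3,673.02 kg.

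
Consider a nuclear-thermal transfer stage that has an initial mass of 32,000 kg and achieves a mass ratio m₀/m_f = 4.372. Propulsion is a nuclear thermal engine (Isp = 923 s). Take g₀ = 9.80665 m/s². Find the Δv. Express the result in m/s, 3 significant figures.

v_e = Isp · g₀ = 923 × 9.80665 = 9051.5 m/s.
Δv = v_e · ln(4.372) = 9051.5 × 1.4752 ≈ 13353.0 m/s.

Δv ≈ 13400 m/s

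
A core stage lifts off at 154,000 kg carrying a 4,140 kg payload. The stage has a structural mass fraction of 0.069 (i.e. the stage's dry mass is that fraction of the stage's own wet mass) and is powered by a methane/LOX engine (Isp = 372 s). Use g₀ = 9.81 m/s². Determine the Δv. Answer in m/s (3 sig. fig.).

Δv ≈ 8630 m/s

Stage wet mass = m₀ − payload = 154,000 − 4,140 = 149,860 kg.
Stage dry mass = ε × stage wet mass = 0.069 × 149,860 = 10,340.3 kg.
Burnout mass m_f = stage dry + payload = 10,340.3 + 4,140 = 14,480.3 kg.
v_e = Isp · g₀ = 372 × 9.81 = 3649.3 m/s.
Δv = v_e · ln(154,000/14,480.3) = 3649.3 × ln(10.64) = 3649.3 × 2.3642 ≈ 8628 m/s.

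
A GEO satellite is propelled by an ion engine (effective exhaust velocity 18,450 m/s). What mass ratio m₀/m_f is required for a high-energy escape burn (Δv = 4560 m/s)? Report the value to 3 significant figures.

mass ratio ≈ 1.28

m₀/m_f = exp(Δv / v_e) = exp(4560 / 18450.0) = exp(0.2472) = 1.2804.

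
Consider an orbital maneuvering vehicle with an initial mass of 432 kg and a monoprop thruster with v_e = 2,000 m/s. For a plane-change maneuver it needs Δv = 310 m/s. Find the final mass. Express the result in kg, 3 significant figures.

From the ideal rocket equation, m₀/m_f = exp(Δv / v_e) = exp(310 / 2000.0) = exp(0.1550) = 1.1677.
m_f = m₀ / 1.1677 = 432 / 1.1677 = 369.958 kg.

final mass ≈ 370 kg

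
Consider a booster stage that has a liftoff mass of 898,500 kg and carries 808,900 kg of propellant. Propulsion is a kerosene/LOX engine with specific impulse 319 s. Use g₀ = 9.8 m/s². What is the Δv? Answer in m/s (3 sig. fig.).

Δv ≈ 7210 m/s

v_e = Isp · g₀ = 319 × 9.8 = 3126.2 m/s.
m_f = m₀ − m_prop = 898,500 − 808,900 = 89,600 kg.
From the ideal rocket equation, Δv = v_e · ln(m₀/m_f) = 3126.2 × ln(10.03) = 3126.2 × 2.3054 ≈ 7207.1 m/s.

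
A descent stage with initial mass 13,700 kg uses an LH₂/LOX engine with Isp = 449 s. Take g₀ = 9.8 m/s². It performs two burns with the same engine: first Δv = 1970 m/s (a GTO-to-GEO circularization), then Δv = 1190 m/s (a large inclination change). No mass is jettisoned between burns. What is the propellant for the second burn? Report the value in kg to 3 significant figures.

propellant for the second burn ≈ 2070 kg

v_e = Isp · g₀ = 449 × 9.8 = 4400.2 m/s.
After the first burn: m = 13700 × exp(−1970/4400.2) = 13700 × 0.63909 = 8,755.53 kg.
After the second burn: m = 8,755.53 × exp(−1190/4400.2) = 8,755.53 × 0.76304 = 6,680.82 kg.
Second-burn propellant = 8,755.53 − 6,680.82 = 2,074.71 kg.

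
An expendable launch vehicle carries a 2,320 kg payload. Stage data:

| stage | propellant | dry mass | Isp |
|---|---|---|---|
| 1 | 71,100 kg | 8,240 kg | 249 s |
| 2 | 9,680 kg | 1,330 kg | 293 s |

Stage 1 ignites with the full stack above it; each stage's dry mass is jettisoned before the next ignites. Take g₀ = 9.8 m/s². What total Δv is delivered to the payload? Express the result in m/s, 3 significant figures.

Δv ≈ 7280 m/s

Ignition mass of stage 1 = 71,100+8,240 + 9,680+1,330 + 2,320 = 92,670 kg.
Stage 1: m₀ = 92,670 kg, m_f = 92,670 − 71,100 = 21,570 kg; Δv = 249×9.8×ln(4.296) = 2440.2×1.4577 ≈ 3557 m/s.
Stage 2: m₀ = 13,330 kg, m_f = 13,330 − 9,680 = 3,650 kg; Δv = 293×9.8×ln(3.652) = 2871.4×1.2953 ≈ 3719 m/s.
Total Δv = 3557 + 3719 = 7276 m/s.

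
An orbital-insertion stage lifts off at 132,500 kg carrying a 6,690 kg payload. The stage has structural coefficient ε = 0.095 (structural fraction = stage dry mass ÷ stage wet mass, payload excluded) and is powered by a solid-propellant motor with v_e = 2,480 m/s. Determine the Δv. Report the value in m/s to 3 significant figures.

Δv ≈ 4860 m/s

Stage wet mass = m₀ − payload = 132,500 − 6,690 = 125,810 kg.
Stage dry mass = ε × stage wet mass = 0.095 × 125,810 = 11,952 kg.
Burnout mass m_f = stage dry + payload = 11,952 + 6,690 = 18,642 kg.
Using Δv = v_e ln(m₀/m_f): Δv = v_e · ln(132,500/18,642) = 2480.0 × ln(7.108) = 2480.0 × 1.9612 ≈ 4864 m/s.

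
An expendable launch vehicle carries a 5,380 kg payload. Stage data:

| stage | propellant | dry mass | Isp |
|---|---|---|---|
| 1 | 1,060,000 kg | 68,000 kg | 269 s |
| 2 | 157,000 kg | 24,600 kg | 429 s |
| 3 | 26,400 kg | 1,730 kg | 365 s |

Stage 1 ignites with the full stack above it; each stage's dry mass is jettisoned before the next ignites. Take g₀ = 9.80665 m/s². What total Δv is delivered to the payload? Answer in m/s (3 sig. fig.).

Δv ≈ 15200 m/s

Ignition mass of stage 1 = 1,060,000+68,000 + 157,000+24,600 + 26,400+1,730 + 5,380 = 1,343,110 kg.
Stage 1: m₀ = 1,343,110 kg, m_f = 1,343,110 − 1,060,000 = 283,110 kg; Δv = 269×9.80665×ln(4.744) = 2638.0×1.5569 ≈ 4107 m/s.
Stage 2: m₀ = 215,110 kg, m_f = 215,110 − 157,000 = 58,110 kg; Δv = 429×9.80665×ln(3.702) = 4207.1×1.3088 ≈ 5506 m/s.
Stage 3: m₀ = 33,510 kg, m_f = 33,510 − 26,400 = 7,110 kg; Δv = 365×9.80665×ln(4.713) = 3579.4×1.5503 ≈ 5549 m/s.
Total Δv = 4107 + 5506 + 5549 = 15162 m/s.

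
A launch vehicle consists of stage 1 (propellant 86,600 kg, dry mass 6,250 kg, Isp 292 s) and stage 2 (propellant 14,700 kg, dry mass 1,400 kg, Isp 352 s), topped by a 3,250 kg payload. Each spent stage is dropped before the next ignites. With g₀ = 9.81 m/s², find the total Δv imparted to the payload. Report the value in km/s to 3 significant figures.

Ignition mass of stage 1 = 86,600+6,250 + 14,700+1,400 + 3,250 = 112,200 kg.
Stage 1: m₀ = 112,200 kg, m_f = 112,200 − 86,600 = 25,600 kg; Δv = 292×9.81×ln(4.383) = 2864.5×1.4777 ≈ 4233 m/s.
Stage 2: m₀ = 19,350 kg, m_f = 19,350 − 14,700 = 4,650 kg; Δv = 352×9.81×ln(4.161) = 3453.1×1.4258 ≈ 4924 m/s.
Total Δv = 4233 + 4924 = 9157 m/s.

Δv ≈ 9.16 km/s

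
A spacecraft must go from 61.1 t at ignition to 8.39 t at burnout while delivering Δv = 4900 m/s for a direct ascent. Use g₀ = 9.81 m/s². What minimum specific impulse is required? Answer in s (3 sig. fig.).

Isp ≈ 252 s

ln(m₀/m_f) = ln(61100/8390) = ln(7.282) = 1.9855.
v_e = Δv / ln(m₀/m_f) = 4900 / 1.9855 = 2467.9 m/s.
Isp = v_e / g₀ = 2467.9 / 9.81 = 251.6 s.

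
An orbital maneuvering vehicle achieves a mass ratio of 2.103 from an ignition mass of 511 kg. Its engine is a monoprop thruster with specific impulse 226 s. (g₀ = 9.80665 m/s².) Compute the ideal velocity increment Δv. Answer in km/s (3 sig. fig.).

Δv ≈ 1.65 km/s

v_e = Isp · g₀ = 226 × 9.80665 = 2216.3 m/s.
From the ideal rocket equation, Δv = v_e · ln(2.103) = 2216.3 × 0.7434 ≈ 1647.5 m/s.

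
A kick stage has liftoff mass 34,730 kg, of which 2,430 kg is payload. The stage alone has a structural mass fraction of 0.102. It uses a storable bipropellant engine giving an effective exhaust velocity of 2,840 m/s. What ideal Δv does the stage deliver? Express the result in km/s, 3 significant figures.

Stage wet mass = m₀ − payload = 34,730 − 2,430 = 32,300 kg.
Stage dry mass = ε × stage wet mass = 0.102 × 32,300 = 3,294.6 kg.
Burnout mass m_f = stage dry + payload = 3,294.6 + 2,430 = 5,724.6 kg.
Using Δv = v_e ln(m₀/m_f): Δv = v_e · ln(34,730/5,724.6) = 2840.0 × ln(6.067) = 2840.0 × 1.8028 ≈ 5120 m/s.

Δv ≈ 5.12 km/s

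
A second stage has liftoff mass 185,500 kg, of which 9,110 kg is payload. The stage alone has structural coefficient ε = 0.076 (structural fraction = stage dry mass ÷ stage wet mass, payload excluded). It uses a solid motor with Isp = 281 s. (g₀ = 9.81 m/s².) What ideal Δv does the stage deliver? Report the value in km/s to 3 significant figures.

Δv ≈ 5.81 km/s

Stage wet mass = m₀ − payload = 185,500 − 9,110 = 176,390 kg.
Stage dry mass = ε × stage wet mass = 0.076 × 176,390 = 13,405.6 kg.
Burnout mass m_f = stage dry + payload = 13,405.6 + 9,110 = 22,515.6 kg.
v_e = Isp · g₀ = 281 × 9.81 = 2756.6 m/s.
Rocket equation: Δv = v_e · ln(185,500/22,515.6) = 2756.6 × ln(8.239) = 2756.6 × 2.1088 ≈ 5813 m/s.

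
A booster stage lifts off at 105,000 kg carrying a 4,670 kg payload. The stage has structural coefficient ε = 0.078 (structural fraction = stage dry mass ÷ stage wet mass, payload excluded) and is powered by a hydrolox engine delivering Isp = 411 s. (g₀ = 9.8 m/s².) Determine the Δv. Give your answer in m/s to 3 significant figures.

Δv ≈ 8570 m/s

Stage wet mass = m₀ − payload = 105,000 − 4,670 = 100,330 kg.
Stage dry mass = ε × stage wet mass = 0.078 × 100,330 = 7,825.74 kg.
Burnout mass m_f = stage dry + payload = 7,825.74 + 4,670 = 12,495.74 kg.
v_e = Isp · g₀ = 411 × 9.8 = 4027.8 m/s.
From the ideal rocket equation, Δv = v_e · ln(105,000/12,495.74) = 4027.8 × ln(8.403) = 4027.8 × 2.1286 ≈ 8573 m/s.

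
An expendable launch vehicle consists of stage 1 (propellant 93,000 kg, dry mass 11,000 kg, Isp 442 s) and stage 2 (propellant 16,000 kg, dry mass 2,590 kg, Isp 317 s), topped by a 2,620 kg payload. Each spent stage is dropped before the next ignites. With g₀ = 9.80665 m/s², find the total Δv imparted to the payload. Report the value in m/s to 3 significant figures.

Δv ≈ 10200 m/s

Ignition mass of stage 1 = 93,000+11,000 + 16,000+2,590 + 2,620 = 125,210 kg.
Stage 1: m₀ = 125,210 kg, m_f = 125,210 − 93,000 = 32,210 kg; Δv = 442×9.80665×ln(3.887) = 4334.5×1.3577 ≈ 5885 m/s.
Stage 2: m₀ = 21,210 kg, m_f = 21,210 − 16,000 = 5,210 kg; Δv = 317×9.80665×ln(4.071) = 3108.7×1.4039 ≈ 4364 m/s.
Total Δv = 5885 + 4364 = 10249 m/s.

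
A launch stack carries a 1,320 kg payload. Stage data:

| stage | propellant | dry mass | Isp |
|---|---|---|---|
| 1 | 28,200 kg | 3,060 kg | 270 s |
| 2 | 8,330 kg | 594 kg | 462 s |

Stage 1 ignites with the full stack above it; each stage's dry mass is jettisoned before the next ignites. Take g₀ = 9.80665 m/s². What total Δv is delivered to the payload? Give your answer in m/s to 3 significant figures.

Δv ≈ 10600 m/s

Ignition mass of stage 1 = 28,200+3,060 + 8,330+594 + 1,320 = 41,504 kg.
Stage 1: m₀ = 41,504 kg, m_f = 41,504 − 28,200 = 13,304 kg; Δv = 270×9.80665×ln(3.12) = 2647.8×1.1377 ≈ 3012 m/s.
Stage 2: m₀ = 10,244 kg, m_f = 10,244 − 8,330 = 1,914 kg; Δv = 462×9.80665×ln(5.352) = 4530.7×1.6775 ≈ 7600 m/s.
Total Δv = 3012 + 7600 = 10612 m/s.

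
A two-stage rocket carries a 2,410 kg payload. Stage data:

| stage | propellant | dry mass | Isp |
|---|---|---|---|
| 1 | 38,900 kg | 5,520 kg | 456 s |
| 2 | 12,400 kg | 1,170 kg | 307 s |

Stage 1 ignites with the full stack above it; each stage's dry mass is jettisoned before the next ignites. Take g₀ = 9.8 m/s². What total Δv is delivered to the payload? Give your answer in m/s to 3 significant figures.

Δv ≈ 9120 m/s

Ignition mass of stage 1 = 38,900+5,520 + 12,400+1,170 + 2,410 = 60,400 kg.
Stage 1: m₀ = 60,400 kg, m_f = 60,400 − 38,900 = 21,500 kg; Δv = 456×9.8×ln(2.809) = 4468.8×1.0329 ≈ 4616 m/s.
Stage 2: m₀ = 15,980 kg, m_f = 15,980 − 12,400 = 3,580 kg; Δv = 307×9.8×ln(4.464) = 3008.6×1.4960 ≈ 4501 m/s.
Total Δv = 4616 + 4501 = 9117 m/s.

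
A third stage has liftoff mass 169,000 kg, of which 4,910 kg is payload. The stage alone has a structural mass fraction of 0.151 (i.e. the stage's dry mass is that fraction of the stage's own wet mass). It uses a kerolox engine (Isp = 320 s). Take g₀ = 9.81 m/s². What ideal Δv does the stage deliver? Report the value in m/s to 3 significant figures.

Stage wet mass = m₀ − payload = 169,000 − 4,910 = 164,090 kg.
Stage dry mass = ε × stage wet mass = 0.151 × 164,090 = 24,777.6 kg.
Burnout mass m_f = stage dry + payload = 24,777.6 + 4,910 = 29,687.6 kg.
v_e = Isp · g₀ = 320 × 9.81 = 3139.2 m/s.
Rocket equation: Δv = v_e · ln(169,000/29,687.6) = 3139.2 × ln(5.693) = 3139.2 × 1.7392 ≈ 5460 m/s.

Δv ≈ 5460 m/s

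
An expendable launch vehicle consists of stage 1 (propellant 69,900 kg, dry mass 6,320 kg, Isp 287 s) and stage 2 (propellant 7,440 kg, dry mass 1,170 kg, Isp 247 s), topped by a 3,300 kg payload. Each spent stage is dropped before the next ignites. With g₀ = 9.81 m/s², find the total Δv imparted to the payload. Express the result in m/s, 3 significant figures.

Δv ≈ 6810 m/s

Ignition mass of stage 1 = 69,900+6,320 + 7,440+1,170 + 3,300 = 88,130 kg.
Stage 1: m₀ = 88,130 kg, m_f = 88,130 − 69,900 = 18,230 kg; Δv = 287×9.81×ln(4.834) = 2815.5×1.5757 ≈ 4436 m/s.
Stage 2: m₀ = 11,910 kg, m_f = 11,910 − 7,440 = 4,470 kg; Δv = 247×9.81×ln(2.664) = 2423.1×0.9800 ≈ 2375 m/s.
Total Δv = 4436 + 2375 = 6811 m/s.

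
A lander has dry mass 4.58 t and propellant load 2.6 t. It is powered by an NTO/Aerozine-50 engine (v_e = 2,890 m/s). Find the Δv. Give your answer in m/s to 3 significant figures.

m₀ = m_dry + m_prop = 4.58 + 2.6 = 7.18 t.
Using Δv = v_e ln(m₀/m_f): Δv = v_e · ln(m₀/m_f) = 2890.0 × ln(1.568) = 2890.0 × 0.4496 ≈ 1299.3 m/s.

Δv ≈ 1300 m/s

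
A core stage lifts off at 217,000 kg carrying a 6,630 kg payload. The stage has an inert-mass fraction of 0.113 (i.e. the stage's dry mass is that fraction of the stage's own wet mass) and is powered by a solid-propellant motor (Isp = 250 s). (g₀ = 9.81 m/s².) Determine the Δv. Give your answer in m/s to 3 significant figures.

Stage wet mass = m₀ − payload = 217,000 − 6,630 = 210,370 kg.
Stage dry mass = ε × stage wet mass = 0.113 × 210,370 = 23,771.8 kg.
Burnout mass m_f = stage dry + payload = 23,771.8 + 6,630 = 30,401.8 kg.
v_e = Isp · g₀ = 250 × 9.81 = 2452.5 m/s.
Using Δv = v_e ln(m₀/m_f): Δv = v_e · ln(217,000/30,401.8) = 2452.5 × ln(7.138) = 2452.5 × 1.9654 ≈ 4820 m/s.

Δv ≈ 4820 m/s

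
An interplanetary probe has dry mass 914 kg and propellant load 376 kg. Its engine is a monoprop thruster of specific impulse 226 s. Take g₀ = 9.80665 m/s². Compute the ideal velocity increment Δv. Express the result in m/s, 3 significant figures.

v_e = Isp · g₀ = 226 × 9.80665 = 2216.3 m/s.
m₀ = m_dry + m_prop = 914 + 376 = 1,290 kg.
Using Δv = v_e ln(m₀/m_f): Δv = v_e · ln(m₀/m_f) = 2216.3 × ln(1.411) = 2216.3 × 0.3446 ≈ 763.7 m/s.

Δv ≈ 764 m/s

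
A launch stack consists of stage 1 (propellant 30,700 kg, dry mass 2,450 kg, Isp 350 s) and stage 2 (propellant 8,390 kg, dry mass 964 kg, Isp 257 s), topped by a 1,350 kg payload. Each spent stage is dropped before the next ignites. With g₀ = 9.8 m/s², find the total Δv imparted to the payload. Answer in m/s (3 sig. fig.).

Ignition mass of stage 1 = 30,700+2,450 + 8,390+964 + 1,350 = 43,854 kg.
Stage 1: m₀ = 43,854 kg, m_f = 43,854 − 30,700 = 13,154 kg; Δv = 350×9.8×ln(3.334) = 3430.0×1.2041 ≈ 4130 m/s.
Stage 2: m₀ = 10,704 kg, m_f = 10,704 − 8,390 = 2,314 kg; Δv = 257×9.8×ln(4.626) = 2518.6×1.5316 ≈ 3858 m/s.
Total Δv = 4130 + 3858 = 7988 m/s.

Δv ≈ 7990 m/s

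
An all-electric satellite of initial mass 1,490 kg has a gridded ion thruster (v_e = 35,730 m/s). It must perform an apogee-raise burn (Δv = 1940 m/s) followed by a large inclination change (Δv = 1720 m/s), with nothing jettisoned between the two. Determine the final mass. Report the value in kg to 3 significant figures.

After the first burn: m = 1490 × exp(−1940/35730.0) = 1490 × 0.94715 = 1,411.25 kg.
After the second burn: m = 1,411.25 × exp(−1720/35730.0) = 1,411.25 × 0.95300 = 1,344.92 kg.

final mass ≈ 1340 kg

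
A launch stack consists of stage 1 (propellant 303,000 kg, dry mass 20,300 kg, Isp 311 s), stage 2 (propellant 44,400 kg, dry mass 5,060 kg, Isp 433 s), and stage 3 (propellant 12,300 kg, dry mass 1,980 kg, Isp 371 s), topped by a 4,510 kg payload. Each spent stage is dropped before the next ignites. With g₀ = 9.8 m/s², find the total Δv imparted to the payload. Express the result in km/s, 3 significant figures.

Δv ≈ 12.9 km/s

Ignition mass of stage 1 = 303,000+20,300 + 44,400+5,060 + 12,300+1,980 + 4,510 = 391,550 kg.
Stage 1: m₀ = 391,550 kg, m_f = 391,550 − 303,000 = 88,550 kg; Δv = 311×9.8×ln(4.422) = 3047.8×1.4865 ≈ 4531 m/s.
Stage 2: m₀ = 68,250 kg, m_f = 68,250 − 44,400 = 23,850 kg; Δv = 433×9.8×ln(2.862) = 4243.4×1.0514 ≈ 4461 m/s.
Stage 3: m₀ = 18,790 kg, m_f = 18,790 − 12,300 = 6,490 kg; Δv = 371×9.8×ln(2.895) = 3635.8×1.0631 ≈ 3865 m/s.
Total Δv = 4531 + 4461 + 3865 = 12857 m/s.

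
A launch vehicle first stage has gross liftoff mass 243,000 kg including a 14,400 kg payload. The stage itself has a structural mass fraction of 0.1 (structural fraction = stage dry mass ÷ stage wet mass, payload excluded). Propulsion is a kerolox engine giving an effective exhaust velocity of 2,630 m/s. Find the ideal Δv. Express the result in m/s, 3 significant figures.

Δv ≈ 4930 m/s

Stage wet mass = m₀ − payload = 243,000 − 14,400 = 228,600 kg.
Stage dry mass = ε × stage wet mass = 0.1 × 228,600 = 22,860 kg.
Burnout mass m_f = stage dry + payload = 22,860 + 14,400 = 37,260 kg.
Rocket equation: Δv = v_e · ln(243,000/37,260) = 2630.0 × ln(6.522) = 2630.0 × 1.8751 ≈ 4932 m/s.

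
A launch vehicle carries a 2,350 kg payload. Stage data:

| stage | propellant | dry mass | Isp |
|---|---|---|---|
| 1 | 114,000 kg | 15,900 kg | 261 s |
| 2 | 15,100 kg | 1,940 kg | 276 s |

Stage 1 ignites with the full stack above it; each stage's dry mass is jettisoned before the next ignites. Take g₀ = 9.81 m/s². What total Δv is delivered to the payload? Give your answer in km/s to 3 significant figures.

Δv ≈ 7.78 km/s

Ignition mass of stage 1 = 114,000+15,900 + 15,100+1,940 + 2,350 = 149,290 kg.
Stage 1: m₀ = 149,290 kg, m_f = 149,290 − 114,000 = 35,290 kg; Δv = 261×9.81×ln(4.23) = 2560.4×1.4423 ≈ 3693 m/s.
Stage 2: m₀ = 19,390 kg, m_f = 19,390 − 15,100 = 4,290 kg; Δv = 276×9.81×ln(4.52) = 2707.6×1.5085 ≈ 4084 m/s.
Total Δv = 3693 + 4084 = 7777 m/s.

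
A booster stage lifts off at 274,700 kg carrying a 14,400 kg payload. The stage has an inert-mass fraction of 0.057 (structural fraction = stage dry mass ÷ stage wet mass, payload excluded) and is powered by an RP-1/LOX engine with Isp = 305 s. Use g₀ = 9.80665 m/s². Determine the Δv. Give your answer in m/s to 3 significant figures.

Δv ≈ 6700 m/s

Stage wet mass = m₀ − payload = 274,700 − 14,400 = 260,300 kg.
Stage dry mass = ε × stage wet mass = 0.057 × 260,300 = 14,837.1 kg.
Burnout mass m_f = stage dry + payload = 14,837.1 + 14,400 = 29,237.1 kg.
v_e = Isp · g₀ = 305 × 9.80665 = 2991.0 m/s.
Δv = v_e · ln(274,700/29,237.1) = 2991.0 × ln(9.396) = 2991.0 × 2.2402 ≈ 6701 m/s.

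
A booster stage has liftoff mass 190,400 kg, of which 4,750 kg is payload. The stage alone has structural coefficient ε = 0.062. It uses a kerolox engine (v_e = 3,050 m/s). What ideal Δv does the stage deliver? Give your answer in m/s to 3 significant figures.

Stage wet mass = m₀ − payload = 190,400 − 4,750 = 185,650 kg.
Stage dry mass = ε × stage wet mass = 0.062 × 185,650 = 11,510.3 kg.
Burnout mass m_f = stage dry + payload = 11,510.3 + 4,750 = 16,260.3 kg.
Using Δv = v_e ln(m₀/m_f): Δv = v_e · ln(190,400/16,260.3) = 3050.0 × ln(11.71) = 3050.0 × 2.4604 ≈ 7504 m/s.

Δv ≈ 7500 m/s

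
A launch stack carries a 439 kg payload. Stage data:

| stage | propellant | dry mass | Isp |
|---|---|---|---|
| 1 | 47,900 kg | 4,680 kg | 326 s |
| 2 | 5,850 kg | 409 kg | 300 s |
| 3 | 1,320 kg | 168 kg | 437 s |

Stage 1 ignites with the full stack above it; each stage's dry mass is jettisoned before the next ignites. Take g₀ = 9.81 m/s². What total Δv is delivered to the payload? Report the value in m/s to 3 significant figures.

Δv ≈ 13600 m/s

Ignition mass of stage 1 = 47,900+4,680 + 5,850+409 + 1,320+168 + 439 = 60,766 kg.
Stage 1: m₀ = 60,766 kg, m_f = 60,766 − 47,900 = 12,866 kg; Δv = 326×9.81×ln(4.723) = 3198.1×1.5524 ≈ 4965 m/s.
Stage 2: m₀ = 8,186 kg, m_f = 8,186 − 5,850 = 2,336 kg; Δv = 300×9.81×ln(3.504) = 2943.0×1.2540 ≈ 3690 m/s.
Stage 3: m₀ = 1,927 kg, m_f = 1,927 − 1,320 = 607 kg; Δv = 437×9.81×ln(3.175) = 4287.0×1.1552 ≈ 4952 m/s.
Total Δv = 4965 + 3690 + 4952 = 13607 m/s.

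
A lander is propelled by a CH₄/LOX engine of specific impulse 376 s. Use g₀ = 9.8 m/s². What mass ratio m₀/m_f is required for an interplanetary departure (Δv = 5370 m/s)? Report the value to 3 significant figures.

mass ratio ≈ 4.29

v_e = Isp · g₀ = 376 × 9.8 = 3684.8 m/s.
m₀/m_f = exp(Δv / v_e) = exp(5370 / 3684.8) = exp(1.4573) = 4.2945.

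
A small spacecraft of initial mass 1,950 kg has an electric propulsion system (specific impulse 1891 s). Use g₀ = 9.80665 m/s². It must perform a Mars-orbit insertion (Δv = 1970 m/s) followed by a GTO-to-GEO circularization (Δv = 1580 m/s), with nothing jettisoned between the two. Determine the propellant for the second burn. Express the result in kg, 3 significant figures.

propellant for the second burn ≈ 143 kg

v_e = Isp · g₀ = 1891 × 9.80665 = 18544.4 m/s.
After the first burn: m = 1950 × exp(−1970/18544.4) = 1950 × 0.89922 = 1,753.48 kg.
After the second burn: m = 1,753.48 × exp(−1580/18544.4) = 1,753.48 × 0.91833 = 1,610.27 kg.
Second-burn propellant = 1,753.48 − 1,610.27 = 143.21 kg.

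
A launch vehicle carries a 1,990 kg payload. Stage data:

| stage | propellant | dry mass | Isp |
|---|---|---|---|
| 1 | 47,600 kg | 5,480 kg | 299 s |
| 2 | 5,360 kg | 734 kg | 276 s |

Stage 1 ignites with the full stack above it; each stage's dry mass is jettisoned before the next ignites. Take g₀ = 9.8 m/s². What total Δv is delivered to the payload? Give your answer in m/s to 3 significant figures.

Δv ≈ 7360 m/s

Ignition mass of stage 1 = 47,600+5,480 + 5,360+734 + 1,990 = 61,164 kg.
Stage 1: m₀ = 61,164 kg, m_f = 61,164 − 47,600 = 13,564 kg; Δv = 299×9.8×ln(4.509) = 2930.2×1.5061 ≈ 4413 m/s.
Stage 2: m₀ = 8,084 kg, m_f = 8,084 − 5,360 = 2,724 kg; Δv = 276×9.8×ln(2.968) = 2704.8×1.0878 ≈ 2942 m/s.
Total Δv = 4413 + 2942 = 7355 m/s.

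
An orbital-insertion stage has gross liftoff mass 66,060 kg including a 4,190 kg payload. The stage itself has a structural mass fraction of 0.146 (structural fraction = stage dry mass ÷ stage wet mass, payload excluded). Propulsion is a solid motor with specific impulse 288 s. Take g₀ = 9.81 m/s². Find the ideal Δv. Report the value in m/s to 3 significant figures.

Stage wet mass = m₀ − payload = 66,060 − 4,190 = 61,870 kg.
Stage dry mass = ε × stage wet mass = 0.146 × 61,870 = 9,033.02 kg.
Burnout mass m_f = stage dry + payload = 9,033.02 + 4,190 = 13,223.02 kg.
v_e = Isp · g₀ = 288 × 9.81 = 2825.3 m/s.
Rocket equation: Δv = v_e · ln(66,060/13,223.02) = 2825.3 × ln(4.996) = 2825.3 × 1.6086 ≈ 4545 m/s.

Δv ≈ 4540 m/s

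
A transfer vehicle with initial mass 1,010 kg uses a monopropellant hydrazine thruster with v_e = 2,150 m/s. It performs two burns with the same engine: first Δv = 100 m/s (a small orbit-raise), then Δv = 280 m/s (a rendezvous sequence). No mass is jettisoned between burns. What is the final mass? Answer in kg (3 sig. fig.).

final mass ≈ 846 kg

After the first burn: m = 1010 × exp(−100/2150.0) = 1010 × 0.95455 = 964.096 kg.
After the second burn: m = 964.096 × exp(−280/2150.0) = 964.096 × 0.87789 = 846.37 kg.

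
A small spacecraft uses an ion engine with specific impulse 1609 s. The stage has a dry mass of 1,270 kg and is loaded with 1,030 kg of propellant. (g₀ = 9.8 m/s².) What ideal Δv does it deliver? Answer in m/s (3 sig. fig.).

Δv ≈ 9360 m/s

v_e = Isp · g₀ = 1609 × 9.8 = 15768.2 m/s.
m₀ = m_dry + m_prop = 1,270 + 1,030 = 2,300 kg.
From the ideal rocket equation, Δv = v_e · ln(m₀/m_f) = 15768.2 × ln(1.811) = 15768.2 × 0.5939 ≈ 9364.6 m/s.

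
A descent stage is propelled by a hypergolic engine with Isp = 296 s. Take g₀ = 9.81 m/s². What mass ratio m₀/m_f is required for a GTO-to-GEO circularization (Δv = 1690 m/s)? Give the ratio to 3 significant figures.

mass ratio ≈ 1.79

v_e = Isp · g₀ = 296 × 9.81 = 2903.8 m/s.
By the Tsiolkovsky rocket equation, m₀/m_f = exp(Δv / v_e) = exp(1690 / 2903.8) = exp(0.5820) = 1.7896.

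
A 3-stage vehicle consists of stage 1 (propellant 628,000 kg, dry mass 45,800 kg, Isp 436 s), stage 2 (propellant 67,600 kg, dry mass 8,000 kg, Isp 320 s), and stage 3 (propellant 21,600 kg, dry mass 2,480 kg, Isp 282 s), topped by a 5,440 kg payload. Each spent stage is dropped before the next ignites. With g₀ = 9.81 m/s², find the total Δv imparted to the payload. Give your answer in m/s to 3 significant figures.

Δv ≈ 13900 m/s

Ignition mass of stage 1 = 628,000+45,800 + 67,600+8,000 + 21,600+2,480 + 5,440 = 778,920 kg.
Stage 1: m₀ = 778,920 kg, m_f = 778,920 − 628,000 = 150,920 kg; Δv = 436×9.81×ln(5.161) = 4277.2×1.6412 ≈ 7019 m/s.
Stage 2: m₀ = 105,120 kg, m_f = 105,120 − 67,600 = 37,520 kg; Δv = 320×9.81×ln(2.802) = 3139.2×1.0302 ≈ 3234 m/s.
Stage 3: m₀ = 29,520 kg, m_f = 29,520 − 21,600 = 7,920 kg; Δv = 282×9.81×ln(3.727) = 2766.4×1.3157 ≈ 3640 m/s.
Total Δv = 7019 + 3234 + 3640 = 13893 m/s.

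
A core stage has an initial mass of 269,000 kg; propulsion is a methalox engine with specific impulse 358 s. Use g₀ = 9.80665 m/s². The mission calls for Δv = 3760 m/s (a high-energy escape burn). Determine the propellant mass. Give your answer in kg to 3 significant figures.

v_e = Isp · g₀ = 358 × 9.80665 = 3510.8 m/s.
m₀/m_f = exp(Δv / v_e) = exp(3760 / 3510.8) = exp(1.0710) = 2.9183.
m_f = 269,000 / 2.9183 = 92,177 kg, so propellant = m₀ − m_f = 269,000 − 92,177 = 176,823 kg.

propellant mass ≈ 177000 kg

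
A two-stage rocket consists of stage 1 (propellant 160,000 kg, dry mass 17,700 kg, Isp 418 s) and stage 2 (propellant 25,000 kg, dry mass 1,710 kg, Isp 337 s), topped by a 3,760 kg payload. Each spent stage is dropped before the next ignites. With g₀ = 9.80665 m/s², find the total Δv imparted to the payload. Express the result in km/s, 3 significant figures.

Ignition mass of stage 1 = 160,000+17,700 + 25,000+1,710 + 3,760 = 208,170 kg.
Stage 1: m₀ = 208,170 kg, m_f = 208,170 − 160,000 = 48,170 kg; Δv = 418×9.80665×ln(4.322) = 4099.2×1.4636 ≈ 6000 m/s.
Stage 2: m₀ = 30,470 kg, m_f = 30,470 − 25,000 = 5,470 kg; Δv = 337×9.80665×ln(5.57) = 3304.8×1.7175 ≈ 5676 m/s.
Total Δv = 6000 + 5676 = 11676 m/s.

Δv ≈ 11.7 km/s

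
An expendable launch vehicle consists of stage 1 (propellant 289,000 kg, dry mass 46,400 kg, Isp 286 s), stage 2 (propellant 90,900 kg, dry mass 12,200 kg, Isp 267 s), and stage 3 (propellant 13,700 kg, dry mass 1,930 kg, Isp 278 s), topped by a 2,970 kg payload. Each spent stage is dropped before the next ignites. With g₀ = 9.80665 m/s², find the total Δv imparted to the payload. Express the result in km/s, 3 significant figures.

Ignition mass of stage 1 = 289,000+46,400 + 90,900+12,200 + 13,700+1,930 + 2,970 = 457,100 kg.
Stage 1: m₀ = 457,100 kg, m_f = 457,100 − 289,000 = 168,100 kg; Δv = 286×9.80665×ln(2.719) = 2804.7×1.0003 ≈ 2806 m/s.
Stage 2: m₀ = 121,700 kg, m_f = 121,700 − 90,900 = 30,800 kg; Δv = 267×9.80665×ln(3.951) = 2618.4×1.3740 ≈ 3598 m/s.
Stage 3: m₀ = 18,600 kg, m_f = 18,600 − 13,700 = 4,900 kg; Δv = 278×9.80665×ln(3.796) = 2726.2×1.3339 ≈ 3637 m/s.
Total Δv = 2806 + 3598 + 3637 = 10041 m/s.

Δv ≈ 10.0 km/s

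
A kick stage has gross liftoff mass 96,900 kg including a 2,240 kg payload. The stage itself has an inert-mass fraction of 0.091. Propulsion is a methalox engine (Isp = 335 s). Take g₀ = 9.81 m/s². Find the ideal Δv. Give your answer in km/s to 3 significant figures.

Δv ≈ 7.19 km/s

Stage wet mass = m₀ − payload = 96,900 − 2,240 = 94,660 kg.
Stage dry mass = ε × stage wet mass = 0.091 × 94,660 = 8,614.06 kg.
Burnout mass m_f = stage dry + payload = 8,614.06 + 2,240 = 10,854.06 kg.
v_e = Isp · g₀ = 335 × 9.81 = 3286.4 m/s.
By the Tsiolkovsky rocket equation, Δv = v_e · ln(96,900/10,854.06) = 3286.4 × ln(8.928) = 3286.4 × 2.1891 ≈ 7194 m/s.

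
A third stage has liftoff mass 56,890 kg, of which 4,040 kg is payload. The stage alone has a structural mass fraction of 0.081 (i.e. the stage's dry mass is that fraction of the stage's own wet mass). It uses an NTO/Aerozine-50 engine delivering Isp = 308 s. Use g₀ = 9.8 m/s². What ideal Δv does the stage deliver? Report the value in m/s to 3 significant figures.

Stage wet mass = m₀ − payload = 56,890 − 4,040 = 52,850 kg.
Stage dry mass = ε × stage wet mass = 0.081 × 52,850 = 4,280.85 kg.
Burnout mass m_f = stage dry + payload = 4,280.85 + 4,040 = 8,320.85 kg.
v_e = Isp · g₀ = 308 × 9.8 = 3018.4 m/s.
From the ideal rocket equation, Δv = v_e · ln(56,890/8,320.85) = 3018.4 × ln(6.837) = 3018.4 × 1.9224 ≈ 5802 m/s.

Δv ≈ 5800 m/s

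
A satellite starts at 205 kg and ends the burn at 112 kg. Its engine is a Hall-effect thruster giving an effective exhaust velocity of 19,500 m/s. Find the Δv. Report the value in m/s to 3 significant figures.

Δv ≈ 11800 m/s

From the ideal rocket equation, Δv = v_e · ln(m₀/m_f) = 19500.0 × ln(1.83) = 19500.0 × 0.6045 ≈ 11788.0 m/s.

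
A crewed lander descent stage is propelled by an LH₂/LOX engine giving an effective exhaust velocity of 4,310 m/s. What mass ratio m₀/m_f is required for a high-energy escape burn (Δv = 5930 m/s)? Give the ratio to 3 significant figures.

mass ratio ≈ 3.96

By the Tsiolkovsky rocket equation, m₀/m_f = exp(Δv / v_e) = exp(5930 / 4310.0) = exp(1.3759) = 3.9585.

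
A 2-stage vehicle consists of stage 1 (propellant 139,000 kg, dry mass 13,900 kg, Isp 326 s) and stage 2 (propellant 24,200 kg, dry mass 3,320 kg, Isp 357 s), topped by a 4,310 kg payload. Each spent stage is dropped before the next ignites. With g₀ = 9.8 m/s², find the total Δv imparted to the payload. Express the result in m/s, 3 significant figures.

Δv ≈ 9460 m/s

Ignition mass of stage 1 = 139,000+13,900 + 24,200+3,320 + 4,310 = 184,730 kg.
Stage 1: m₀ = 184,730 kg, m_f = 184,730 − 139,000 = 45,730 kg; Δv = 326×9.8×ln(4.04) = 3194.8×1.3961 ≈ 4460 m/s.
Stage 2: m₀ = 31,830 kg, m_f = 31,830 − 24,200 = 7,630 kg; Δv = 357×9.8×ln(4.172) = 3498.6×1.4283 ≈ 4997 m/s.
Total Δv = 4460 + 4997 = 9457 m/s.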